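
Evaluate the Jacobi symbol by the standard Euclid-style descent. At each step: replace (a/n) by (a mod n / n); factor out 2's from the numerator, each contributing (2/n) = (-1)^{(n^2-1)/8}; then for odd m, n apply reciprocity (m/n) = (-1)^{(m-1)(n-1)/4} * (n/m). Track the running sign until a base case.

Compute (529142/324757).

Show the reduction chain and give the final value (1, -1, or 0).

(529142/324757) = (204385/324757)   [reduce mod 324757]
reciprocity: (204385/324757) = +1·(324757/204385) since 204385 mod 4 = 1, 324757 mod 4 = 1; sign now +1
(324757/204385) = (120372/204385)   [reduce mod 204385]
120372 = 2^2·30093; (2/204385) = +1 since 204385 mod 8 = 1, so (120372/204385) = (+1)^2·(30093/204385); sign now +1
reciprocity: (30093/204385) = +1·(204385/30093) since 30093 mod 4 = 1, 204385 mod 4 = 1; sign now +1
(204385/30093) = (23827/30093)   [reduce mod 30093]
reciprocity: (23827/30093) = +1·(30093/23827) since 23827 mod 4 = 3, 30093 mod 4 = 1; sign now +1
(30093/23827) = (6266/23827)   [reduce mod 23827]
6266 = 2^1·3133; (2/23827) = -1 since 23827 mod 8 = 3, so (6266/23827) = (-1)^1·(3133/23827); sign now -1
reciprocity: (3133/23827) = +1·(23827/3133) since 3133 mod 4 = 1, 23827 mod 4 = 3; sign now -1
(23827/3133) = (1896/3133)   [reduce mod 3133]
1896 = 2^3·237; (2/3133) = -1 since 3133 mod 8 = 5, so (1896/3133) = (-1)^3·(237/3133); sign now +1
reciprocity: (237/3133) = +1·(3133/237) since 237 mod 4 = 1, 3133 mod 4 = 1; sign now +1
(3133/237) = (52/237)   [reduce mod 237]
52 = 2^2·13; (2/237) = -1 since 237 mod 8 = 5, so (52/237) = (-1)^2·(13/237); sign now +1
reciprocity: (13/237) = +1·(237/13) since 13 mod 4 = 1, 237 mod 4 = 1; sign now +1
(237/13) = (3/13)   [reduce mod 13]
reciprocity: (3/13) = +1·(13/3) since 3 mod 4 = 3, 13 mod 4 = 1; sign now +1
(13/3) = (1/3)   [reduce mod 3]
(1/3) = 1; final value = sign = +1

1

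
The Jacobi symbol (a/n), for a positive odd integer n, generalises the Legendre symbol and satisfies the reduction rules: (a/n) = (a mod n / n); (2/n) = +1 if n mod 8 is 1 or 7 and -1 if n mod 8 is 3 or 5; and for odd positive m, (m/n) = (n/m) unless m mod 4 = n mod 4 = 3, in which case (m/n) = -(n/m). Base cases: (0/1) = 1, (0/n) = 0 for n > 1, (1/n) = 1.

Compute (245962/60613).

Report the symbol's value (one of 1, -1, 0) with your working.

-1

(245962/60613) = (3510/60613)   [reduce mod 60613]
3510 = 2^1·1755; (2/60613) = -1 since 60613 mod 8 = 5, so (3510/60613) = (-1)^1·(1755/60613); sign now -1
reciprocity: (1755/60613) = +1·(60613/1755) since 1755 mod 4 = 3, 60613 mod 4 = 1; sign now -1
(60613/1755) = (943/1755)   [reduce mod 1755]
reciprocity: (943/1755) = -1·(1755/943) since 943 mod 4 = 3, 1755 mod 4 = 3; sign now +1
(1755/943) = (812/943)   [reduce mod 943]
812 = 2^2·203; (2/943) = +1 since 943 mod 8 = 7, so (812/943) = (+1)^2·(203/943); sign now +1
reciprocity: (203/943) = -1·(943/203) since 203 mod 4 = 3, 943 mod 4 = 3; sign now -1
(943/203) = (131/203)   [reduce mod 203]
reciprocity: (131/203) = -1·(203/131) since 131 mod 4 = 3, 203 mod 4 = 3; sign now +1
(203/131) = (72/131)   [reduce mod 131]
72 = 2^3·9; (2/131) = -1 since 131 mod 8 = 3, so (72/131) = (-1)^3·(9/131); sign now -1
reciprocity: (9/131) = +1·(131/9) since 9 mod 4 = 1, 131 mod 4 = 3; sign now -1
(131/9) = (5/9)   [reduce mod 9]
reciprocity: (5/9) = +1·(9/5) since 5 mod 4 = 1, 9 mod 4 = 1; sign now -1
(9/5) = (4/5)   [reduce mod 5]
4 = 2^2·1; (2/5) = -1 since 5 mod 8 = 5, so (4/5) = (-1)^2·(1/5); sign now -1
(1/5) = 1; final value = sign = -1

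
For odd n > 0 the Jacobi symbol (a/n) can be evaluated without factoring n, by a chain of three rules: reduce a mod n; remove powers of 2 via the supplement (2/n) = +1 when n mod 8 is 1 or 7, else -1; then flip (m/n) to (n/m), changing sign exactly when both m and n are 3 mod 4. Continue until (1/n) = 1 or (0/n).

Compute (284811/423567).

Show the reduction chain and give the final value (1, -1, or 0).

flip (284811/423567) -> (423567/284811): both odd, 284811 mod 4 = 3, 423567 mod 4 = 3, so the flip contributes -1; sign now -1
(423567/284811): 423567 mod 284811 = 138756, so (423567/284811) = (138756/284811)
factor out 2^2: 138756 = 2^2·34689; with 284811 mod 8 = 3, (2/284811) = -1; sign now -1; continue with (34689/284811)
flip (34689/284811) -> (284811/34689): both odd, 34689 mod 4 = 1, 284811 mod 4 = 3, so the flip contributes +1; sign now -1
(284811/34689): 284811 mod 34689 = 7299, so (284811/34689) = (7299/34689)
flip (7299/34689) -> (34689/7299): both odd, 7299 mod 4 = 3, 34689 mod 4 = 1, so the flip contributes +1; sign now -1
(34689/7299): 34689 mod 7299 = 5493, so (34689/7299) = (5493/7299)
flip (5493/7299) -> (7299/5493): both odd, 5493 mod 4 = 1, 7299 mod 4 = 3, so the flip contributes +1; sign now -1
(7299/5493): 7299 mod 5493 = 1806, so (7299/5493) = (1806/5493)
factor out 2^1: 1806 = 2^1·903; with 5493 mod 8 = 5, (2/5493) = -1; sign now +1; continue with (903/5493)
flip (903/5493) -> (5493/903): both odd, 903 mod 4 = 3, 5493 mod 4 = 1, so the flip contributes +1; sign now +1
(5493/903): 5493 mod 903 = 75, so (5493/903) = (75/903)
flip (75/903) -> (903/75): both odd, 75 mod 4 = 3, 903 mod 4 = 3, so the flip contributes -1; sign now -1
(903/75): 903 mod 75 = 3, so (903/75) = (3/75)
flip (3/75) -> (75/3): both odd, 3 mod 4 = 3, 75 mod 4 = 3, so the flip contributes -1; sign now +1
(75/3): 75 mod 3 = 0, so (75/3) = (0/3)
reached (0/3); gcd(a, n) > 1, so (0/3) = 0 and the symbol is 0

0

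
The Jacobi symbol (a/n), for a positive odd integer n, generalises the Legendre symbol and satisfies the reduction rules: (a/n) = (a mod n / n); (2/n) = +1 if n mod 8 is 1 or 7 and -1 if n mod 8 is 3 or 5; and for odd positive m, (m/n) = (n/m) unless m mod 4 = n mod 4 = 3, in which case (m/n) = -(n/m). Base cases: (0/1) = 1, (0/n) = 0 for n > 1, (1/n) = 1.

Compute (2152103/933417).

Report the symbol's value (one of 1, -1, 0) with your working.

1

(2152103/933417) = (285269/933417)   [reduce mod 933417]
reciprocity: (285269/933417) = +1·(933417/285269) since 285269 mod 4 = 1, 933417 mod 4 = 1; sign now +1
(933417/285269) = (77610/285269)   [reduce mod 285269]
77610 = 2^1·38805; (2/285269) = -1 since 285269 mod 8 = 5, so (77610/285269) = (-1)^1·(38805/285269); sign now -1
reciprocity: (38805/285269) = +1·(285269/38805) since 38805 mod 4 = 1, 285269 mod 4 = 1; sign now -1
(285269/38805) = (13634/38805)   [reduce mod 38805]
13634 = 2^1·6817; (2/38805) = -1 since 38805 mod 8 = 5, so (13634/38805) = (-1)^1·(6817/38805); sign now +1
reciprocity: (6817/38805) = +1·(38805/6817) since 6817 mod 4 = 1, 38805 mod 4 = 1; sign now +1
(38805/6817) = (4720/6817)   [reduce mod 6817]
4720 = 2^4·295; (2/6817) = +1 since 6817 mod 8 = 1, so (4720/6817) = (+1)^4·(295/6817); sign now +1
reciprocity: (295/6817) = +1·(6817/295) since 295 mod 4 = 3, 6817 mod 4 = 1; sign now +1
(6817/295) = (32/295)   [reduce mod 295]
32 = 2^5·1; (2/295) = +1 since 295 mod 8 = 7, so (32/295) = (+1)^5·(1/295); sign now +1
(1/295) = 1; final value = sign = +1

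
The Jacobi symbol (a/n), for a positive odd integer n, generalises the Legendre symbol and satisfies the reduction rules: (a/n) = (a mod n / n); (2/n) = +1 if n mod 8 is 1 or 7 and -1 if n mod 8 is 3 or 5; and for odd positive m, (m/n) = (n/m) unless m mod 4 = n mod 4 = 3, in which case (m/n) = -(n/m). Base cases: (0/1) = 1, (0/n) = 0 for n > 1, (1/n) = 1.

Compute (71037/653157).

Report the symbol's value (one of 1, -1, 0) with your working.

0

flip (71037/653157) -> (653157/71037): both odd, 71037 mod 4 = 1, 653157 mod 4 = 1, so the flip contributes +1; sign now +1
(653157/71037): 653157 mod 71037 = 13824, so (653157/71037) = (13824/71037)
factor out 2^9: 13824 = 2^9·27; with 71037 mod 8 = 5, (2/71037) = -1; sign now -1; continue with (27/71037)
flip (27/71037) -> (71037/27): both odd, 27 mod 4 = 3, 71037 mod 4 = 1, so the flip contributes +1; sign now -1
(71037/27): 71037 mod 27 = 0, so (71037/27) = (0/27)
reached (0/27); gcd(a, n) > 1, so (0/27) = 0 and the symbol is 0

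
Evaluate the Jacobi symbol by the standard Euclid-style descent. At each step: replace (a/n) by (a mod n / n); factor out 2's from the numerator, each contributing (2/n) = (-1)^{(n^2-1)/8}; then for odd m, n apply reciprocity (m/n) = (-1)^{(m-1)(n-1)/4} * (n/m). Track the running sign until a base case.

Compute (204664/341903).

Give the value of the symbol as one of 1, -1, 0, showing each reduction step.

-1

204664 = 2^3·25583; (2/341903) = +1 since 341903 mod 8 = 7, so (204664/341903) = (+1)^3·(25583/341903); sign now +1
reciprocity: (25583/341903) = -1·(341903/25583) since 25583 mod 4 = 3, 341903 mod 4 = 3; sign now -1
(341903/25583) = (9324/25583)   [reduce mod 25583]
9324 = 2^2·2331; (2/25583) = +1 since 25583 mod 8 = 7, so (9324/25583) = (+1)^2·(2331/25583); sign now -1
reciprocity: (2331/25583) = -1·(25583/2331) since 2331 mod 4 = 3, 25583 mod 4 = 3; sign now +1
(25583/2331) = (2273/2331)   [reduce mod 2331]
reciprocity: (2273/2331) = +1·(2331/2273) since 2273 mod 4 = 1, 2331 mod 4 = 3; sign now +1
(2331/2273) = (58/2273)   [reduce mod 2273]
58 = 2^1·29; (2/2273) = +1 since 2273 mod 8 = 1, so (58/2273) = (+1)^1·(29/2273); sign now +1
reciprocity: (29/2273) = +1·(2273/29) since 29 mod 4 = 1, 2273 mod 4 = 1; sign now +1
(2273/29) = (11/29)   [reduce mod 29]
reciprocity: (11/29) = +1·(29/11) since 11 mod 4 = 3, 29 mod 4 = 1; sign now +1
(29/11) = (7/11)   [reduce mod 11]
reciprocity: (7/11) = -1·(11/7) since 7 mod 4 = 3, 11 mod 4 = 3; sign now -1
(11/7) = (4/7)   [reduce mod 7]
4 = 2^2·1; (2/7) = +1 since 7 mod 8 = 7, so (4/7) = (+1)^2·(1/7); sign now -1
(1/7) = 1; final value = sign = -1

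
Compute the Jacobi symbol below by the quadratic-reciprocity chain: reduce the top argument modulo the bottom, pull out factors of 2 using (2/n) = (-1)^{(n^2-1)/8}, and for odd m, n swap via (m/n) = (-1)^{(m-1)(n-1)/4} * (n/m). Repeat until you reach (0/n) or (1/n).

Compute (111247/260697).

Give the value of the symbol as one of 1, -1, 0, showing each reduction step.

reciprocity: (111247/260697) = +1·(260697/111247) since 111247 mod 4 = 3, 260697 mod 4 = 1; sign now +1
(260697/111247) = (38203/111247)   [reduce mod 111247]
reciprocity: (38203/111247) = -1·(111247/38203) since 38203 mod 4 = 3, 111247 mod 4 = 3; sign now -1
(111247/38203) = (34841/38203)   [reduce mod 38203]
reciprocity: (34841/38203) = +1·(38203/34841) since 34841 mod 4 = 1, 38203 mod 4 = 3; sign now -1
(38203/34841) = (3362/34841)   [reduce mod 34841]
3362 = 2^1·1681; (2/34841) = +1 since 34841 mod 8 = 1, so (3362/34841) = (+1)^1·(1681/34841); sign now -1
reciprocity: (1681/34841) = +1·(34841/1681) since 1681 mod 4 = 1, 34841 mod 4 = 1; sign now -1
(34841/1681) = (1221/1681)   [reduce mod 1681]
reciprocity: (1221/1681) = +1·(1681/1221) since 1221 mod 4 = 1, 1681 mod 4 = 1; sign now -1
(1681/1221) = (460/1221)   [reduce mod 1221]
460 = 2^2·115; (2/1221) = -1 since 1221 mod 8 = 5, so (460/1221) = (-1)^2·(115/1221); sign now -1
reciprocity: (115/1221) = +1·(1221/115) since 115 mod 4 = 3, 1221 mod 4 = 1; sign now -1
(1221/115) = (71/115)   [reduce mod 115]
reciprocity: (71/115) = -1·(115/71) since 71 mod 4 = 3, 115 mod 4 = 3; sign now +1
(115/71) = (44/71)   [reduce mod 71]
44 = 2^2·11; (2/71) = +1 since 71 mod 8 = 7, so (44/71) = (+1)^2·(11/71); sign now +1
reciprocity: (11/71) = -1·(71/11) since 11 mod 4 = 3, 71 mod 4 = 3; sign now -1
(71/11) = (5/11)   [reduce mod 11]
reciprocity: (5/11) = +1·(11/5) since 5 mod 4 = 1, 11 mod 4 = 3; sign now -1
(11/5) = (1/5)   [reduce mod 5]
(1/5) = 1; final value = sign = -1

-1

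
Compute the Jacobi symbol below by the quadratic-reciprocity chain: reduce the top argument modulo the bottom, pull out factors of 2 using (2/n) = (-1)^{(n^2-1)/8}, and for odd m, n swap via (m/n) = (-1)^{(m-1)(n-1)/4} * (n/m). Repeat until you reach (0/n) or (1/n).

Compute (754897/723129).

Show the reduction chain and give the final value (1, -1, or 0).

0

(754897/723129): 754897 mod 723129 = 31768, so (754897/723129) = (31768/723129)
factor out 2^3: 31768 = 2^3·3971; with 723129 mod 8 = 1, (2/723129) = +1; sign now +1; continue with (3971/723129)
flip (3971/723129) -> (723129/3971): both odd, 3971 mod 4 = 3, 723129 mod 4 = 1, so the flip contributes +1; sign now +1
(723129/3971): 723129 mod 3971 = 407, so (723129/3971) = (407/3971)
flip (407/3971) -> (3971/407): both odd, 407 mod 4 = 3, 3971 mod 4 = 3, so the flip contributes -1; sign now -1
(3971/407): 3971 mod 407 = 308, so (3971/407) = (308/407)
factor out 2^2: 308 = 2^2·77; with 407 mod 8 = 7, (2/407) = +1; sign now -1; continue with (77/407)
flip (77/407) -> (407/77): both odd, 77 mod 4 = 1, 407 mod 4 = 3, so the flip contributes +1; sign now -1
(407/77): 407 mod 77 = 22, so (407/77) = (22/77)
factor out 2^1: 22 = 2^1·11; with 77 mod 8 = 5, (2/77) = -1; sign now +1; continue with (11/77)
flip (11/77) -> (77/11): both odd, 11 mod 4 = 3, 77 mod 4 = 1, so the flip contributes +1; sign now +1
(77/11): 77 mod 11 = 0, so (77/11) = (0/11)
reached (0/11); gcd(a, n) > 1, so (0/11) = 0 and the symbol is 0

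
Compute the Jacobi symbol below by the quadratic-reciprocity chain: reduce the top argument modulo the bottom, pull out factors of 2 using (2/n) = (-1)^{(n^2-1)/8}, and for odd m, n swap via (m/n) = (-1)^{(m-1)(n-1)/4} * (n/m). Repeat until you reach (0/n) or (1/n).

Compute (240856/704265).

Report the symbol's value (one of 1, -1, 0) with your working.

factor out 2^3: 240856 = 2^3·30107; with 704265 mod 8 = 1, (2/704265) = +1; sign now +1; continue with (30107/704265)
flip (30107/704265) -> (704265/30107): both odd, 30107 mod 4 = 3, 704265 mod 4 = 1, so the flip contributes +1; sign now +1
(704265/30107): 704265 mod 30107 = 11804, so (704265/30107) = (11804/30107)
factor out 2^2: 11804 = 2^2·2951; with 30107 mod 8 = 3, (2/30107) = -1; sign now +1; continue with (2951/30107)
flip (2951/30107) -> (30107/2951): both odd, 2951 mod 4 = 3, 30107 mod 4 = 3, so the flip contributes -1; sign now -1
(30107/2951): 30107 mod 2951 = 597, so (30107/2951) = (597/2951)
flip (597/2951) -> (2951/597): both odd, 597 mod 4 = 1, 2951 mod 4 = 3, so the flip contributes +1; sign now -1
(2951/597): 2951 mod 597 = 563, so (2951/597) = (563/597)
flip (563/597) -> (597/563): both odd, 563 mod 4 = 3, 597 mod 4 = 1, so the flip contributes +1; sign now -1
(597/563): 597 mod 563 = 34, so (597/563) = (34/563)
factor out 2^1: 34 = 2^1·17; with 563 mod 8 = 3, (2/563) = -1; sign now +1; continue with (17/563)
flip (17/563) -> (563/17): both odd, 17 mod 4 = 1, 563 mod 4 = 3, so the flip contributes +1; sign now +1
(563/17): 563 mod 17 = 2, so (563/17) = (2/17)
factor out 2^1: 2 = 2^1·1; with 17 mod 8 = 1, (2/17) = +1; sign now +1; continue with (1/17)
reached (1/17) = 1, so the symbol is +1

1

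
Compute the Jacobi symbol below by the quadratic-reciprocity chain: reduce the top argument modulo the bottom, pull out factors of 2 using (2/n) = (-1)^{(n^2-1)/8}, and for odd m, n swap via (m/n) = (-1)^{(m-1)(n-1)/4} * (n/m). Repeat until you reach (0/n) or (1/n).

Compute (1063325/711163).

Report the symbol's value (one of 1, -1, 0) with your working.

(1063325/711163) = (352162/711163)   [reduce mod 711163]
352162 = 2^1·176081; (2/711163) = -1 since 711163 mod 8 = 3, so (352162/711163) = (-1)^1·(176081/711163); sign now -1
reciprocity: (176081/711163) = +1·(711163/176081) since 176081 mod 4 = 1, 711163 mod 4 = 3; sign now -1
(711163/176081) = (6839/176081)   [reduce mod 176081]
reciprocity: (6839/176081) = +1·(176081/6839) since 6839 mod 4 = 3, 176081 mod 4 = 1; sign now -1
(176081/6839) = (5106/6839)   [reduce mod 6839]
5106 = 2^1·2553; (2/6839) = +1 since 6839 mod 8 = 7, so (5106/6839) = (+1)^1·(2553/6839); sign now -1
reciprocity: (2553/6839) = +1·(6839/2553) since 2553 mod 4 = 1, 6839 mod 4 = 3; sign now -1
(6839/2553) = (1733/2553)   [reduce mod 2553]
reciprocity: (1733/2553) = +1·(2553/1733) since 1733 mod 4 = 1, 2553 mod 4 = 1; sign now -1
(2553/1733) = (820/1733)   [reduce mod 1733]
820 = 2^2·205; (2/1733) = -1 since 1733 mod 8 = 5, so (820/1733) = (-1)^2·(205/1733); sign now -1
reciprocity: (205/1733) = +1·(1733/205) since 205 mod 4 = 1, 1733 mod 4 = 1; sign now -1
(1733/205) = (93/205)   [reduce mod 205]
reciprocity: (93/205) = +1·(205/93) since 93 mod 4 = 1, 205 mod 4 = 1; sign now -1
(205/93) = (19/93)   [reduce mod 93]
reciprocity: (19/93) = +1·(93/19) since 19 mod 4 = 3, 93 mod 4 = 1; sign now -1
(93/19) = (17/19)   [reduce mod 19]
reciprocity: (17/19) = +1·(19/17) since 17 mod 4 = 1, 19 mod 4 = 3; sign now -1
(19/17) = (2/17)   [reduce mod 17]
2 = 2^1·1; (2/17) = +1 since 17 mod 8 = 1, so (2/17) = (+1)^1·(1/17); sign now -1
(1/17) = 1; final value = sign = -1

-1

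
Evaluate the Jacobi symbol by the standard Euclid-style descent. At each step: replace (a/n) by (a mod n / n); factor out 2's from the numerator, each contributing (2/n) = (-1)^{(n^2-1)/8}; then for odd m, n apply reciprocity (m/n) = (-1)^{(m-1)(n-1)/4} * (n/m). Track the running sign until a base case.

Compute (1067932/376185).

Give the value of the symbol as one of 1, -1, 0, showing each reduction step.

(1067932/376185) = (315562/376185)   [reduce mod 376185]
315562 = 2^1·157781; (2/376185) = +1 since 376185 mod 8 = 1, so (315562/376185) = (+1)^1·(157781/376185); sign now +1
reciprocity: (157781/376185) = +1·(376185/157781) since 157781 mod 4 = 1, 376185 mod 4 = 1; sign now +1
(376185/157781) = (60623/157781)   [reduce mod 157781]
reciprocity: (60623/157781) = +1·(157781/60623) since 60623 mod 4 = 3, 157781 mod 4 = 1; sign now +1
(157781/60623) = (36535/60623)   [reduce mod 60623]
reciprocity: (36535/60623) = -1·(60623/36535) since 36535 mod 4 = 3, 60623 mod 4 = 3; sign now -1
(60623/36535) = (24088/36535)   [reduce mod 36535]
24088 = 2^3·3011; (2/36535) = +1 since 36535 mod 8 = 7, so (24088/36535) = (+1)^3·(3011/36535); sign now -1
reciprocity: (3011/36535) = -1·(36535/3011) since 3011 mod 4 = 3, 36535 mod 4 = 3; sign now +1
(36535/3011) = (403/3011)   [reduce mod 3011]
reciprocity: (403/3011) = -1·(3011/403) since 403 mod 4 = 3, 3011 mod 4 = 3; sign now -1
(3011/403) = (190/403)   [reduce mod 403]
190 = 2^1·95; (2/403) = -1 since 403 mod 8 = 3, so (190/403) = (-1)^1·(95/403); sign now +1
reciprocity: (95/403) = -1·(403/95) since 95 mod 4 = 3, 403 mod 4 = 3; sign now -1
(403/95) = (23/95)   [reduce mod 95]
reciprocity: (23/95) = -1·(95/23) since 23 mod 4 = 3, 95 mod 4 = 3; sign now +1
(95/23) = (3/23)   [reduce mod 23]
reciprocity: (3/23) = -1·(23/3) since 3 mod 4 = 3, 23 mod 4 = 3; sign now -1
(23/3) = (2/3)   [reduce mod 3]
2 = 2^1·1; (2/3) = -1 since 3 mod 8 = 3, so (2/3) = (-1)^1·(1/3); sign now +1
(1/3) = 1; final value = sign = +1

1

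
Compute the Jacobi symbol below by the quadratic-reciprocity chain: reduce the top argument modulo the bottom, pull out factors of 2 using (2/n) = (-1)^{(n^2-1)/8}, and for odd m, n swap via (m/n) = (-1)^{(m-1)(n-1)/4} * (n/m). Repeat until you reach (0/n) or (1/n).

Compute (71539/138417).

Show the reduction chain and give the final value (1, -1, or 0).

1

reciprocity: (71539/138417) = +1·(138417/71539) since 71539 mod 4 = 3, 138417 mod 4 = 1; sign now +1
(138417/71539) = (66878/71539)   [reduce mod 71539]
66878 = 2^1·33439; (2/71539) = -1 since 71539 mod 8 = 3, so (66878/71539) = (-1)^1·(33439/71539); sign now -1
reciprocity: (33439/71539) = -1·(71539/33439) since 33439 mod 4 = 3, 71539 mod 4 = 3; sign now +1
(71539/33439) = (4661/33439)   [reduce mod 33439]
reciprocity: (4661/33439) = +1·(33439/4661) since 4661 mod 4 = 1, 33439 mod 4 = 3; sign now +1
(33439/4661) = (812/4661)   [reduce mod 4661]
812 = 2^2·203; (2/4661) = -1 since 4661 mod 8 = 5, so (812/4661) = (-1)^2·(203/4661); sign now +1
reciprocity: (203/4661) = +1·(4661/203) since 203 mod 4 = 3, 4661 mod 4 = 1; sign now +1
(4661/203) = (195/203)   [reduce mod 203]
reciprocity: (195/203) = -1·(203/195) since 195 mod 4 = 3, 203 mod 4 = 3; sign now -1
(203/195) = (8/195)   [reduce mod 195]
8 = 2^3·1; (2/195) = -1 since 195 mod 8 = 3, so (8/195) = (-1)^3·(1/195); sign now +1
(1/195) = 1; final value = sign = +1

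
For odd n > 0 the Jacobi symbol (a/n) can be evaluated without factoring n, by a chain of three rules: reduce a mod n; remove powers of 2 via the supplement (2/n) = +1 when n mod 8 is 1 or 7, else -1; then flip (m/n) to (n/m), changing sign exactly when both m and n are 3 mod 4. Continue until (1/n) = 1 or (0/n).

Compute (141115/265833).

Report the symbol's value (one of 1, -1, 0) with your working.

1

flip (141115/265833) -> (265833/141115): both odd, 141115 mod 4 = 3, 265833 mod 4 = 1, so the flip contributes +1; sign now +1
(265833/141115): 265833 mod 141115 = 124718, so (265833/141115) = (124718/141115)
factor out 2^1: 124718 = 2^1·62359; with 141115 mod 8 = 3, (2/141115) = -1; sign now -1; continue with (62359/141115)
flip (62359/141115) -> (141115/62359): both odd, 62359 mod 4 = 3, 141115 mod 4 = 3, so the flip contributes -1; sign now +1
(141115/62359): 141115 mod 62359 = 16397, so (141115/62359) = (16397/62359)
flip (16397/62359) -> (62359/16397): both odd, 16397 mod 4 = 1, 62359 mod 4 = 3, so the flip contributes +1; sign now +1
(62359/16397): 62359 mod 16397 = 13168, so (62359/16397) = (13168/16397)
factor out 2^4: 13168 = 2^4·823; with 16397 mod 8 = 5, (2/16397) = -1; sign now +1; continue with (823/16397)
flip (823/16397) -> (16397/823): both odd, 823 mod 4 = 3, 16397 mod 4 = 1, so the flip contributes +1; sign now +1
(16397/823): 16397 mod 823 = 760, so (16397/823) = (760/823)
factor out 2^3: 760 = 2^3·95; with 823 mod 8 = 7, (2/823) = +1; sign now +1; continue with (95/823)
flip (95/823) -> (823/95): both odd, 95 mod 4 = 3, 823 mod 4 = 3, so the flip contributes -1; sign now -1
(823/95): 823 mod 95 = 63, so (823/95) = (63/95)
flip (63/95) -> (95/63): both odd, 63 mod 4 = 3, 95 mod 4 = 3, so the flip contributes -1; sign now +1
(95/63): 95 mod 63 = 32, so (95/63) = (32/63)
factor out 2^5: 32 = 2^5·1; with 63 mod 8 = 7, (2/63) = +1; sign now +1; continue with (1/63)
reached (1/63) = 1, so the symbol is +1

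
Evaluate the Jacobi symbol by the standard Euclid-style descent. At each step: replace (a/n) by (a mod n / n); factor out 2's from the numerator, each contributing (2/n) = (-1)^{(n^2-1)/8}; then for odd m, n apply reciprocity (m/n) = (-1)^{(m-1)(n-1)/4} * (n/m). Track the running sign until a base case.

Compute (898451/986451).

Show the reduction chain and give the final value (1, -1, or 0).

flip (898451/986451) -> (986451/898451): both odd, 898451 mod 4 = 3, 986451 mod 4 = 3, so the flip contributes -1; sign now -1
(986451/898451): 986451 mod 898451 = 88000, so (986451/898451) = (88000/898451)
factor out 2^6: 88000 = 2^6·1375; with 898451 mod 8 = 3, (2/898451) = -1; sign now -1; continue with (1375/898451)
flip (1375/898451) -> (898451/1375): both odd, 1375 mod 4 = 3, 898451 mod 4 = 3, so the flip contributes -1; sign now +1
(898451/1375): 898451 mod 1375 = 576, so (898451/1375) = (576/1375)
factor out 2^6: 576 = 2^6·9; with 1375 mod 8 = 7, (2/1375) = +1; sign now +1; continue with (9/1375)
flip (9/1375) -> (1375/9): both odd, 9 mod 4 = 1, 1375 mod 4 = 3, so the flip contributes +1; sign now +1
(1375/9): 1375 mod 9 = 7, so (1375/9) = (7/9)
flip (7/9) -> (9/7): both odd, 7 mod 4 = 3, 9 mod 4 = 1, so the flip contributes +1; sign now +1
(9/7): 9 mod 7 = 2, so (9/7) = (2/7)
factor out 2^1: 2 = 2^1·1; with 7 mod 8 = 7, (2/7) = +1; sign now +1; continue with (1/7)
reached (1/7) = 1, so the symbol is +1

1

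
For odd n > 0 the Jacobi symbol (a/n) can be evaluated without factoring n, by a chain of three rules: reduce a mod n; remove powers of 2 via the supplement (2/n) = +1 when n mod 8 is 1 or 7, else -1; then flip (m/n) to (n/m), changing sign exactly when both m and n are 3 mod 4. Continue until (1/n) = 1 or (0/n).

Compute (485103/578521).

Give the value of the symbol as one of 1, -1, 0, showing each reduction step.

reciprocity: (485103/578521) = +1·(578521/485103) since 485103 mod 4 = 3, 578521 mod 4 = 1; sign now +1
(578521/485103) = (93418/485103)   [reduce mod 485103]
93418 = 2^1·46709; (2/485103) = +1 since 485103 mod 8 = 7, so (93418/485103) = (+1)^1·(46709/485103); sign now +1
reciprocity: (46709/485103) = +1·(485103/46709) since 46709 mod 4 = 1, 485103 mod 4 = 3; sign now +1
(485103/46709) = (18013/46709)   [reduce mod 46709]
reciprocity: (18013/46709) = +1·(46709/18013) since 18013 mod 4 = 1, 46709 mod 4 = 1; sign now +1
(46709/18013) = (10683/18013)   [reduce mod 18013]
reciprocity: (10683/18013) = +1·(18013/10683) since 10683 mod 4 = 3, 18013 mod 4 = 1; sign now +1
(18013/10683) = (7330/10683)   [reduce mod 10683]
7330 = 2^1·3665; (2/10683) = -1 since 10683 mod 8 = 3, so (7330/10683) = (-1)^1·(3665/10683); sign now -1
reciprocity: (3665/10683) = +1·(10683/3665) since 3665 mod 4 = 1, 10683 mod 4 = 3; sign now -1
(10683/3665) = (3353/3665)   [reduce mod 3665]
reciprocity: (3353/3665) = +1·(3665/3353) since 3353 mod 4 = 1, 3665 mod 4 = 1; sign now -1
(3665/3353) = (312/3353)   [reduce mod 3353]
312 = 2^3·39; (2/3353) = +1 since 3353 mod 8 = 1, so (312/3353) = (+1)^3·(39/3353); sign now -1
reciprocity: (39/3353) = +1·(3353/39) since 39 mod 4 = 3, 3353 mod 4 = 1; sign now -1
(3353/39) = (38/39)   [reduce mod 39]
38 = 2^1·19; (2/39) = +1 since 39 mod 8 = 7, so (38/39) = (+1)^1·(19/39); sign now -1
reciprocity: (19/39) = -1·(39/19) since 19 mod 4 = 3, 39 mod 4 = 3; sign now +1
(39/19) = (1/19)   [reduce mod 19]
(1/19) = 1; final value = sign = +1

1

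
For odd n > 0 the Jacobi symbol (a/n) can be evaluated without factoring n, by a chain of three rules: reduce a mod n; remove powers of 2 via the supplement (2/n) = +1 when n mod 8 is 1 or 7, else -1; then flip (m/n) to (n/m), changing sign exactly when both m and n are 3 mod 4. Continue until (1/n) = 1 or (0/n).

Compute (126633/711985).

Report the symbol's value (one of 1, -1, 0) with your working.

flip (126633/711985) -> (711985/126633): both odd, 126633 mod 4 = 1, 711985 mod 4 = 1, so the flip contributes +1; sign now +1
(711985/126633): 711985 mod 126633 = 78820, so (711985/126633) = (78820/126633)
factor out 2^2: 78820 = 2^2·19705; with 126633 mod 8 = 1, (2/126633) = +1; sign now +1; continue with (19705/126633)
flip (19705/126633) -> (126633/19705): both odd, 19705 mod 4 = 1, 126633 mod 4 = 1, so the flip contributes +1; sign now +1
(126633/19705): 126633 mod 19705 = 8403, so (126633/19705) = (8403/19705)
flip (8403/19705) -> (19705/8403): both odd, 8403 mod 4 = 3, 19705 mod 4 = 1, so the flip contributes +1; sign now +1
(19705/8403): 19705 mod 8403 = 2899, so (19705/8403) = (2899/8403)
flip (2899/8403) -> (8403/2899): both odd, 2899 mod 4 = 3, 8403 mod 4 = 3, so the flip contributes -1; sign now -1
(8403/2899): 8403 mod 2899 = 2605, so (8403/2899) = (2605/2899)
flip (2605/2899) -> (2899/2605): both odd, 2605 mod 4 = 1, 2899 mod 4 = 3, so the flip contributes +1; sign now -1
(2899/2605): 2899 mod 2605 = 294, so (2899/2605) = (294/2605)
factor out 2^1: 294 = 2^1·147; with 2605 mod 8 = 5, (2/2605) = -1; sign now +1; continue with (147/2605)
flip (147/2605) -> (2605/147): both odd, 147 mod 4 = 3, 2605 mod 4 = 1, so the flip contributes +1; sign now +1
(2605/147): 2605 mod 147 = 106, so (2605/147) = (106/147)
factor out 2^1: 106 = 2^1·53; with 147 mod 8 = 3, (2/147) = -1; sign now -1; continue with (53/147)
flip (53/147) -> (147/53): both odd, 53 mod 4 = 1, 147 mod 4 = 3, so the flip contributes +1; sign now -1
(147/53): 147 mod 53 = 41, so (147/53) = (41/53)
flip (41/53) -> (53/41): both odd, 41 mod 4 = 1, 53 mod 4 = 1, so the flip contributes +1; sign now -1
(53/41): 53 mod 41 = 12, so (53/41) = (12/41)
factor out 2^2: 12 = 2^2·3; with 41 mod 8 = 1, (2/41) = +1; sign now -1; continue with (3/41)
flip (3/41) -> (41/3): both odd, 3 mod 4 = 3, 41 mod 4 = 1, so the flip contributes +1; sign now -1
(41/3): 41 mod 3 = 2, so (41/3) = (2/3)
factor out 2^1: 2 = 2^1·1; with 3 mod 8 = 3, (2/3) = -1; sign now +1; continue with (1/3)
reached (1/3) = 1, so the symbol is +1

1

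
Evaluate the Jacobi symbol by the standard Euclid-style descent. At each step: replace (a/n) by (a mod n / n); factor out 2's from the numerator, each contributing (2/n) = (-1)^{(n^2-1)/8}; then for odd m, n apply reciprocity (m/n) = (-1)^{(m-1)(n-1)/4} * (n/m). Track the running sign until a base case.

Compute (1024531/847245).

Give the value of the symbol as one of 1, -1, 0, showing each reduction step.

(1024531/847245) = (177286/847245)   [reduce mod 847245]
177286 = 2^1·88643; (2/847245) = -1 since 847245 mod 8 = 5, so (177286/847245) = (-1)^1·(88643/847245); sign now -1
reciprocity: (88643/847245) = +1·(847245/88643) since 88643 mod 4 = 3, 847245 mod 4 = 1; sign now -1
(847245/88643) = (49458/88643)   [reduce mod 88643]
49458 = 2^1·24729; (2/88643) = -1 since 88643 mod 8 = 3, so (49458/88643) = (-1)^1·(24729/88643); sign now +1
reciprocity: (24729/88643) = +1·(88643/24729) since 24729 mod 4 = 1, 88643 mod 4 = 3; sign now +1
(88643/24729) = (14456/24729)   [reduce mod 24729]
14456 = 2^3·1807; (2/24729) = +1 since 24729 mod 8 = 1, so (14456/24729) = (+1)^3·(1807/24729); sign now +1
reciprocity: (1807/24729) = +1·(24729/1807) since 1807 mod 4 = 3, 24729 mod 4 = 1; sign now +1
(24729/1807) = (1238/1807)   [reduce mod 1807]
1238 = 2^1·619; (2/1807) = +1 since 1807 mod 8 = 7, so (1238/1807) = (+1)^1·(619/1807); sign now +1
reciprocity: (619/1807) = -1·(1807/619) since 619 mod 4 = 3, 1807 mod 4 = 3; sign now -1
(1807/619) = (569/619)   [reduce mod 619]
reciprocity: (569/619) = +1·(619/569) since 569 mod 4 = 1, 619 mod 4 = 3; sign now -1
(619/569) = (50/569)   [reduce mod 569]
50 = 2^1·25; (2/569) = +1 since 569 mod 8 = 1, so (50/569) = (+1)^1·(25/569); sign now -1
reciprocity: (25/569) = +1·(569/25) since 25 mod 4 = 1, 569 mod 4 = 1; sign now -1
(569/25) = (19/25)   [reduce mod 25]
reciprocity: (19/25) = +1·(25/19) since 19 mod 4 = 3, 25 mod 4 = 1; sign now -1
(25/19) = (6/19)   [reduce mod 19]
6 = 2^1·3; (2/19) = -1 since 19 mod 8 = 3, so (6/19) = (-1)^1·(3/19); sign now +1
reciprocity: (3/19) = -1·(19/3) since 3 mod 4 = 3, 19 mod 4 = 3; sign now -1
(19/3) = (1/3)   [reduce mod 3]
(1/3) = 1; final value = sign = -1

-1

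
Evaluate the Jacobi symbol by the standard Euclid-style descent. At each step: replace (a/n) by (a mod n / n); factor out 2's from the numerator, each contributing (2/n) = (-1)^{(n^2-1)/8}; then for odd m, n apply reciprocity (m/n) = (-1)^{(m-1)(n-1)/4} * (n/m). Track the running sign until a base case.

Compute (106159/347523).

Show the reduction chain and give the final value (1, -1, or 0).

reciprocity: (106159/347523) = -1·(347523/106159) since 106159 mod 4 = 3, 347523 mod 4 = 3; sign now -1
(347523/106159) = (29046/106159)   [reduce mod 106159]
29046 = 2^1·14523; (2/106159) = +1 since 106159 mod 8 = 7, so (29046/106159) = (+1)^1·(14523/106159); sign now -1
reciprocity: (14523/106159) = -1·(106159/14523) since 14523 mod 4 = 3, 106159 mod 4 = 3; sign now +1
(106159/14523) = (4498/14523)   [reduce mod 14523]
4498 = 2^1·2249; (2/14523) = -1 since 14523 mod 8 = 3, so (4498/14523) = (-1)^1·(2249/14523); sign now -1
reciprocity: (2249/14523) = +1·(14523/2249) since 2249 mod 4 = 1, 14523 mod 4 = 3; sign now -1
(14523/2249) = (1029/2249)   [reduce mod 2249]
reciprocity: (1029/2249) = +1·(2249/1029) since 1029 mod 4 = 1, 2249 mod 4 = 1; sign now -1
(2249/1029) = (191/1029)   [reduce mod 1029]
reciprocity: (191/1029) = +1·(1029/191) since 191 mod 4 = 3, 1029 mod 4 = 1; sign now -1
(1029/191) = (74/191)   [reduce mod 191]
74 = 2^1·37; (2/191) = +1 since 191 mod 8 = 7, so (74/191) = (+1)^1·(37/191); sign now -1
reciprocity: (37/191) = +1·(191/37) since 37 mod 4 = 1, 191 mod 4 = 3; sign now -1
(191/37) = (6/37)   [reduce mod 37]
6 = 2^1·3; (2/37) = -1 since 37 mod 8 = 5, so (6/37) = (-1)^1·(3/37); sign now +1
reciprocity: (3/37) = +1·(37/3) since 3 mod 4 = 3, 37 mod 4 = 1; sign now +1
(37/3) = (1/3)   [reduce mod 3]
(1/3) = 1; final value = sign = +1

1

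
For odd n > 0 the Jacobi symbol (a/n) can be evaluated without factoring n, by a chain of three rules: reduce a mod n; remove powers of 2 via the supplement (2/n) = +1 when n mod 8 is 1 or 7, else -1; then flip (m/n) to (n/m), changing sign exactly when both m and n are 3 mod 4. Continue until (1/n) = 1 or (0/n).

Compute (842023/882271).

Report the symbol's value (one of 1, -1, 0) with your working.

0

reciprocity: (842023/882271) = -1·(882271/842023) since 842023 mod 4 = 3, 882271 mod 4 = 3; sign now -1
(882271/842023) = (40248/842023)   [reduce mod 842023]
40248 = 2^3·5031; (2/842023) = +1 since 842023 mod 8 = 7, so (40248/842023) = (+1)^3·(5031/842023); sign now -1
reciprocity: (5031/842023) = -1·(842023/5031) since 5031 mod 4 = 3, 842023 mod 4 = 3; sign now +1
(842023/5031) = (1846/5031)   [reduce mod 5031]
1846 = 2^1·923; (2/5031) = +1 since 5031 mod 8 = 7, so (1846/5031) = (+1)^1·(923/5031); sign now +1
reciprocity: (923/5031) = -1·(5031/923) since 923 mod 4 = 3, 5031 mod 4 = 3; sign now -1
(5031/923) = (416/923)   [reduce mod 923]
416 = 2^5·13; (2/923) = -1 since 923 mod 8 = 3, so (416/923) = (-1)^5·(13/923); sign now +1
reciprocity: (13/923) = +1·(923/13) since 13 mod 4 = 1, 923 mod 4 = 3; sign now +1
(923/13) = (0/13)   [reduce mod 13]
(0/13) = 0   [gcd(a, n) > 1]; final value = 0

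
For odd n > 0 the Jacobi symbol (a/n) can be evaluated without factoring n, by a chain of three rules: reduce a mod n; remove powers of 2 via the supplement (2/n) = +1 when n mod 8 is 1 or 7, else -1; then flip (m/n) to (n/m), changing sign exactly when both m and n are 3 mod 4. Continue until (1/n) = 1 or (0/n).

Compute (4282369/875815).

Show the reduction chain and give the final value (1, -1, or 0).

1

(4282369/875815) = (779109/875815)   [reduce mod 875815]
reciprocity: (779109/875815) = +1·(875815/779109) since 779109 mod 4 = 1, 875815 mod 4 = 3; sign now +1
(875815/779109) = (96706/779109)   [reduce mod 779109]
96706 = 2^1·48353; (2/779109) = -1 since 779109 mod 8 = 5, so (96706/779109) = (-1)^1·(48353/779109); sign now -1
reciprocity: (48353/779109) = +1·(779109/48353) since 48353 mod 4 = 1, 779109 mod 4 = 1; sign now -1
(779109/48353) = (5461/48353)   [reduce mod 48353]
reciprocity: (5461/48353) = +1·(48353/5461) since 5461 mod 4 = 1, 48353 mod 4 = 1; sign now -1
(48353/5461) = (4665/5461)   [reduce mod 5461]
reciprocity: (4665/5461) = +1·(5461/4665) since 4665 mod 4 = 1, 5461 mod 4 = 1; sign now -1
(5461/4665) = (796/4665)   [reduce mod 4665]
796 = 2^2·199; (2/4665) = +1 since 4665 mod 8 = 1, so (796/4665) = (+1)^2·(199/4665); sign now -1
reciprocity: (199/4665) = +1·(4665/199) since 199 mod 4 = 3, 4665 mod 4 = 1; sign now -1
(4665/199) = (88/199)   [reduce mod 199]
88 = 2^3·11; (2/199) = +1 since 199 mod 8 = 7, so (88/199) = (+1)^3·(11/199); sign now -1
reciprocity: (11/199) = -1·(199/11) since 11 mod 4 = 3, 199 mod 4 = 3; sign now +1
(199/11) = (1/11)   [reduce mod 11]
(1/11) = 1; final value = sign = +1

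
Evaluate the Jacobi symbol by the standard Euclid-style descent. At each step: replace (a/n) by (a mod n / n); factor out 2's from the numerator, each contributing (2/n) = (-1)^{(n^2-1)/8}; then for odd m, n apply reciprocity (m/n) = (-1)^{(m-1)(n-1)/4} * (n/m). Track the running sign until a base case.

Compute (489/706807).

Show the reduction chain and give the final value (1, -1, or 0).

1

flip (489/706807) -> (706807/489): both odd, 489 mod 4 = 1, 706807 mod 4 = 3, so the flip contributes +1; sign now +1
(706807/489): 706807 mod 489 = 202, so (706807/489) = (202/489)
factor out 2^1: 202 = 2^1·101; with 489 mod 8 = 1, (2/489) = +1; sign now +1; continue with (101/489)
flip (101/489) -> (489/101): both odd, 101 mod 4 = 1, 489 mod 4 = 1, so the flip contributes +1; sign now +1
(489/101): 489 mod 101 = 85, so (489/101) = (85/101)
flip (85/101) -> (101/85): both odd, 85 mod 4 = 1, 101 mod 4 = 1, so the flip contributes +1; sign now +1
(101/85): 101 mod 85 = 16, so (101/85) = (16/85)
factor out 2^4: 16 = 2^4·1; with 85 mod 8 = 5, (2/85) = -1; sign now +1; continue with (1/85)
reached (1/85) = 1, so the symbol is +1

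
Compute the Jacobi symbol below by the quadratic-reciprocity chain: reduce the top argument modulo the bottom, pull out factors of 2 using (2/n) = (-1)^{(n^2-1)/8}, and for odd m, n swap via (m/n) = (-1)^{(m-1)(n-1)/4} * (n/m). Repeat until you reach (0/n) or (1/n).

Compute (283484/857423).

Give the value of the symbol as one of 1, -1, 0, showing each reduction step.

1

factor out 2^2: 283484 = 2^2·70871; with 857423 mod 8 = 7, (2/857423) = +1; sign now +1; continue with (70871/857423)
flip (70871/857423) -> (857423/70871): both odd, 70871 mod 4 = 3, 857423 mod 4 = 3, so the flip contributes -1; sign now -1
(857423/70871): 857423 mod 70871 = 6971, so (857423/70871) = (6971/70871)
flip (6971/70871) -> (70871/6971): both odd, 6971 mod 4 = 3, 70871 mod 4 = 3, so the flip contributes -1; sign now +1
(70871/6971): 70871 mod 6971 = 1161, so (70871/6971) = (1161/6971)
flip (1161/6971) -> (6971/1161): both odd, 1161 mod 4 = 1, 6971 mod 4 = 3, so the flip contributes +1; sign now +1
(6971/1161): 6971 mod 1161 = 5, so (6971/1161) = (5/1161)
flip (5/1161) -> (1161/5): both odd, 5 mod 4 = 1, 1161 mod 4 = 1, so the flip contributes +1; sign now +1
(1161/5): 1161 mod 5 = 1, so (1161/5) = (1/5)
reached (1/5) = 1, so the symbol is +1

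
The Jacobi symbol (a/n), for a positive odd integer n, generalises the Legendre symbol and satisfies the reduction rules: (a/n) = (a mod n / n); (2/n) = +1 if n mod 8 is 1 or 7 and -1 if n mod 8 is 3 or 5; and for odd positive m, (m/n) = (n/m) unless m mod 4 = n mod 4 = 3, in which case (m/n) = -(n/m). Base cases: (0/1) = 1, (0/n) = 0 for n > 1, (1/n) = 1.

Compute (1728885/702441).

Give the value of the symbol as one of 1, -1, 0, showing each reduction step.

0

(1728885/702441) = (324003/702441)   [reduce mod 702441]
reciprocity: (324003/702441) = +1·(702441/324003) since 324003 mod 4 = 3, 702441 mod 4 = 1; sign now +1
(702441/324003) = (54435/324003)   [reduce mod 324003]
reciprocity: (54435/324003) = -1·(324003/54435) since 54435 mod 4 = 3, 324003 mod 4 = 3; sign now -1
(324003/54435) = (51828/54435)   [reduce mod 54435]
51828 = 2^2·12957; (2/54435) = -1 since 54435 mod 8 = 3, so (51828/54435) = (-1)^2·(12957/54435); sign now -1
reciprocity: (12957/54435) = +1·(54435/12957) since 12957 mod 4 = 1, 54435 mod 4 = 3; sign now -1
(54435/12957) = (2607/12957)   [reduce mod 12957]
reciprocity: (2607/12957) = +1·(12957/2607) since 2607 mod 4 = 3, 12957 mod 4 = 1; sign now -1
(12957/2607) = (2529/2607)   [reduce mod 2607]
reciprocity: (2529/2607) = +1·(2607/2529) since 2529 mod 4 = 1, 2607 mod 4 = 3; sign now -1
(2607/2529) = (78/2529)   [reduce mod 2529]
78 = 2^1·39; (2/2529) = +1 since 2529 mod 8 = 1, so (78/2529) = (+1)^1·(39/2529); sign now -1
reciprocity: (39/2529) = +1·(2529/39) since 39 mod 4 = 3, 2529 mod 4 = 1; sign now -1
(2529/39) = (33/39)   [reduce mod 39]
reciprocity: (33/39) = +1·(39/33) since 33 mod 4 = 1, 39 mod 4 = 3; sign now -1
(39/33) = (6/33)   [reduce mod 33]
6 = 2^1·3; (2/33) = +1 since 33 mod 8 = 1, so (6/33) = (+1)^1·(3/33); sign now -1
reciprocity: (3/33) = +1·(33/3) since 3 mod 4 = 3, 33 mod 4 = 1; sign now -1
(33/3) = (0/3)   [reduce mod 3]
(0/3) = 0   [gcd(a, n) > 1]; final value = 0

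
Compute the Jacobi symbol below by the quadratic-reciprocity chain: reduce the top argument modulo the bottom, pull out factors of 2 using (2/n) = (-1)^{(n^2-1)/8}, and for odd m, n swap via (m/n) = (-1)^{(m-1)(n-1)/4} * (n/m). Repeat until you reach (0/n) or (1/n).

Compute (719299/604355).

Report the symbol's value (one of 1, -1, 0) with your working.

1

(719299/604355): 719299 mod 604355 = 114944, so (719299/604355) = (114944/604355)
factor out 2^8: 114944 = 2^8·449; with 604355 mod 8 = 3, (2/604355) = -1; sign now +1; continue with (449/604355)
flip (449/604355) -> (604355/449): both odd, 449 mod 4 = 1, 604355 mod 4 = 3, so the flip contributes +1; sign now +1
(604355/449): 604355 mod 449 = 1, so (604355/449) = (1/449)
reached (1/449) = 1, so the symbol is +1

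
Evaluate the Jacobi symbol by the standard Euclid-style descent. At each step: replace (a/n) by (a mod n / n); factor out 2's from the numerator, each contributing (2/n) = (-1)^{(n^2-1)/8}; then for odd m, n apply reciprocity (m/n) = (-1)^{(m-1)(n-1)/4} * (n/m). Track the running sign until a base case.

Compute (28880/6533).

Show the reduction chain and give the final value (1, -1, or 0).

(28880/6533) = (2748/6533)   [reduce mod 6533]
2748 = 2^2·687; (2/6533) = -1 since 6533 mod 8 = 5, so (2748/6533) = (-1)^2·(687/6533); sign now +1
reciprocity: (687/6533) = +1·(6533/687) since 687 mod 4 = 3, 6533 mod 4 = 1; sign now +1
(6533/687) = (350/687)   [reduce mod 687]
350 = 2^1·175; (2/687) = +1 since 687 mod 8 = 7, so (350/687) = (+1)^1·(175/687); sign now +1
reciprocity: (175/687) = -1·(687/175) since 175 mod 4 = 3, 687 mod 4 = 3; sign now -1
(687/175) = (162/175)   [reduce mod 175]
162 = 2^1·81; (2/175) = +1 since 175 mod 8 = 7, so (162/175) = (+1)^1·(81/175); sign now -1
reciprocity: (81/175) = +1·(175/81) since 81 mod 4 = 1, 175 mod 4 = 3; sign now -1
(175/81) = (13/81)   [reduce mod 81]
reciprocity: (13/81) = +1·(81/13) since 13 mod 4 = 1, 81 mod 4 = 1; sign now -1
(81/13) = (3/13)   [reduce mod 13]
reciprocity: (3/13) = +1·(13/3) since 3 mod 4 = 3, 13 mod 4 = 1; sign now -1
(13/3) = (1/3)   [reduce mod 3]
(1/3) = 1; final value = sign = -1

-1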